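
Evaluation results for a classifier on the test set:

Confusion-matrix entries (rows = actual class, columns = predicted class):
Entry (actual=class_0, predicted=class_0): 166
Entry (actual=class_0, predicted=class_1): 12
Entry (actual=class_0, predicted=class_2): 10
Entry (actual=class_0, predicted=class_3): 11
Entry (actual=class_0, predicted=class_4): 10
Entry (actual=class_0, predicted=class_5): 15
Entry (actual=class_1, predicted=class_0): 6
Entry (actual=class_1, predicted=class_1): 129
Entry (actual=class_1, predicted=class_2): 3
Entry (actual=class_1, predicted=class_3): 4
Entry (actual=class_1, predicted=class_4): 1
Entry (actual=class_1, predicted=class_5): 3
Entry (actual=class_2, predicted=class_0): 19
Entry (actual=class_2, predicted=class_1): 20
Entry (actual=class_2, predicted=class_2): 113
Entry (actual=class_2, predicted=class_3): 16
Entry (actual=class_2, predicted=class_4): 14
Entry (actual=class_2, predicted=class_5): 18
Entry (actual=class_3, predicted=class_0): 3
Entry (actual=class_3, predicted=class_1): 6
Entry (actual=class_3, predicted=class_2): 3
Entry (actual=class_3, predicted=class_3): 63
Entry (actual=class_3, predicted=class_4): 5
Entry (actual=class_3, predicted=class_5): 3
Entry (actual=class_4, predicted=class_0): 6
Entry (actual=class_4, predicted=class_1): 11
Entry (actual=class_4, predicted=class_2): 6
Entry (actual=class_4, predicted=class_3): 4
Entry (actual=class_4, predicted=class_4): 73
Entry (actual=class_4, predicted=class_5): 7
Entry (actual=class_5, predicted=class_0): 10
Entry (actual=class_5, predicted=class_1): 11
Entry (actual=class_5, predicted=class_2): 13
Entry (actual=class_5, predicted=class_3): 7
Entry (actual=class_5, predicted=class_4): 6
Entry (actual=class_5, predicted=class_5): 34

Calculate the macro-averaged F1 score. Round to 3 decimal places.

0.659

Per-class F1 score (2·TP/(2·TP+FP+FN)):
  class_0: TP=166, FP=6+19+3+6+10=44, FN=12+10+11+10+15=58 → 332/434 = 0.7650
  class_1: TP=129, FP=12+20+6+11+11=60, FN=6+3+4+1+3=17 → 258/335 = 0.7701
  class_2: TP=113, FP=10+3+3+6+13=35, FN=19+20+16+14+18=87 → 226/348 = 0.6494
  class_3: TP=63, FP=11+4+16+4+7=42, FN=3+6+3+5+3=20 → 126/188 = 0.6702
  class_4: TP=73, FP=10+1+14+5+6=36, FN=6+11+6+4+7=34 → 146/216 = 0.6759
  class_5: TP=34, FP=15+3+18+3+7=46, FN=10+11+13+7+6=47 → 68/161 = 0.4224
Macro-F1 score = mean = (0.7650 + 0.7701 + 0.6494 + 0.6702 + 0.6759 + 0.4224) / 6 = 0.659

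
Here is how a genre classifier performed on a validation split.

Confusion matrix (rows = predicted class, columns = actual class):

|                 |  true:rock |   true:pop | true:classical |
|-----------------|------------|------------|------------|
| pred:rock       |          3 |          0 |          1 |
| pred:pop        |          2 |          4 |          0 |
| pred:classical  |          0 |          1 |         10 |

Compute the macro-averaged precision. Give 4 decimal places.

0.7753

Per-class precision (TP/(TP+FP)):
  rock: TP=3, FP=0+1=1 → 3/4 = 0.75000
  pop: TP=4, FP=2+0=2 → 4/6 = 0.66667
  classical: TP=10, FP=0+1=1 → 10/11 = 0.90909
Macro-precision = mean = (0.75000 + 0.66667 + 0.90909) / 3 = 0.7753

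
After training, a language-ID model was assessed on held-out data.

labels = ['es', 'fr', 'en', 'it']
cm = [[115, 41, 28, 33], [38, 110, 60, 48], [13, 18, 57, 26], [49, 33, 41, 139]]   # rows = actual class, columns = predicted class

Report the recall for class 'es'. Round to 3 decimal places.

0.530

One-vs-rest for 'es': TP = diagonal; FP = other classes predicted 'es'; FN = 'es' predicted as other.
recall = TP/(TP+FN).
es: TP=115, FN=41+28+33=102 → 115/217 = 0.5300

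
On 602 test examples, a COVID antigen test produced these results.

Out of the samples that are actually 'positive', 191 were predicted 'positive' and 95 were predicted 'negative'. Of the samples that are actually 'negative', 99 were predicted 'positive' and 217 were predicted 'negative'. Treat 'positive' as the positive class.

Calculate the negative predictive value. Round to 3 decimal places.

NPV = TN/(TN+FN) = 217/(217+95) = 0.696

0.696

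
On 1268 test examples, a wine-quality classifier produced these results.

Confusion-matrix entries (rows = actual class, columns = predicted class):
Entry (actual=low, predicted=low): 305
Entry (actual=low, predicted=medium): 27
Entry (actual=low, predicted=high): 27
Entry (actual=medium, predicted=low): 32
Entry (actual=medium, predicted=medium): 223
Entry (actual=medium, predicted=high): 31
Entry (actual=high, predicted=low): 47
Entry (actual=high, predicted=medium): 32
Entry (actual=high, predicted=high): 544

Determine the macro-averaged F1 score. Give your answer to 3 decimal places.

Per-class F1 score (2·TP/(2·TP+FP+FN)):
  low: TP=305, FP=32+47=79, FN=27+27=54 → 610/743 = 0.8210
  medium: TP=223, FP=27+32=59, FN=32+31=63 → 446/568 = 0.7852
  high: TP=544, FP=27+31=58, FN=47+32=79 → 1088/1225 = 0.8882
Macro-F1 score = mean = (0.8210 + 0.7852 + 0.8882) / 3 = 0.831

0.831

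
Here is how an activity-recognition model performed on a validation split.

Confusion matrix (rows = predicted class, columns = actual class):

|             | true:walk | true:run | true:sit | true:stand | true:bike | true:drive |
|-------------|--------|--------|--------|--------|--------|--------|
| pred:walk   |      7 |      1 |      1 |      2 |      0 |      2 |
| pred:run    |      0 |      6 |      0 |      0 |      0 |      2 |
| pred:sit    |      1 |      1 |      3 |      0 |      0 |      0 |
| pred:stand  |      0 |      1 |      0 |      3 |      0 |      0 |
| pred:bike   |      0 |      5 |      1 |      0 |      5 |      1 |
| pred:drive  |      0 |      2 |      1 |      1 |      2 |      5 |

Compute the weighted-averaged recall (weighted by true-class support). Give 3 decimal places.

0.547

Per-class recall (TP/(TP+FN)):
  walk: TP=7, FN=0+1+0+0+0=1 → 7/8 = 0.8750
  run: TP=6, FN=1+1+1+5+2=10 → 6/16 = 0.3750
  sit: TP=3, FN=1+0+0+1+1=3 → 3/6 = 0.5000
  stand: TP=3, FN=2+0+0+0+1=3 → 3/6 = 0.5000
  bike: TP=5, FN=0+0+0+0+2=2 → 5/7 = 0.7143
  drive: TP=5, FN=2+2+0+0+1=5 → 5/10 = 0.5000
Weighted-recall = Σ (supportᵢ/N)·recallᵢ with N=53: (8/53)·0.8750 + (16/53)·0.3750 + (6/53)·0.5000 + (6/53)·0.5000 + (7/53)·0.7143 + (10/53)·0.5000 = 0.547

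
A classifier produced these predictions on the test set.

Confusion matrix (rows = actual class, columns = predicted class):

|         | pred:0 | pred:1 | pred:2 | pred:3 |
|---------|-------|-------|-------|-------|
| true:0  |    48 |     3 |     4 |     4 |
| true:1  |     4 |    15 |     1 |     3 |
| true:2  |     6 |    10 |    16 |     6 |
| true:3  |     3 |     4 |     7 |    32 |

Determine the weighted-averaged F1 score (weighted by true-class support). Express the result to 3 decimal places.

0.666

Per-class F1 score (2·TP/(2·TP+FP+FN)):
  0: TP=48, FP=4+6+3=13, FN=3+4+4=11 → 96/120 = 0.8000
  1: TP=15, FP=3+10+4=17, FN=4+1+3=8 → 30/55 = 0.5455
  2: TP=16, FP=4+1+7=12, FN=6+10+6=22 → 32/66 = 0.4848
  3: TP=32, FP=4+3+6=13, FN=3+4+7=14 → 64/91 = 0.7033
Weighted-F1 score = Σ (supportᵢ/N)·F1 scoreᵢ with N=166: (59/166)·0.8000 + (23/166)·0.5455 + (38/166)·0.4848 + (46/166)·0.7033 = 0.666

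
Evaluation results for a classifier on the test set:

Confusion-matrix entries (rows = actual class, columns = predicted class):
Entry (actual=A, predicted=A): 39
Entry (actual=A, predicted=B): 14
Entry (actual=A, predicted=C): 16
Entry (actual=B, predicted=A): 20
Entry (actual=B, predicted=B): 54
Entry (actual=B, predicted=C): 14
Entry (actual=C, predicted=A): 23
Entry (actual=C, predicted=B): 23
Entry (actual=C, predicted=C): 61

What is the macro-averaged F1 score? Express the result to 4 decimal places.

Per-class F1 score (2·TP/(2·TP+FP+FN)):
  A: TP=39, FP=20+23=43, FN=14+16=30 → 78/151 = 0.51656
  B: TP=54, FP=14+23=37, FN=20+14=34 → 108/179 = 0.60335
  C: TP=61, FP=16+14=30, FN=23+23=46 → 122/198 = 0.61616
Macro-F1 score = mean = (0.51656 + 0.60335 + 0.61616) / 3 = 0.5787

0.5787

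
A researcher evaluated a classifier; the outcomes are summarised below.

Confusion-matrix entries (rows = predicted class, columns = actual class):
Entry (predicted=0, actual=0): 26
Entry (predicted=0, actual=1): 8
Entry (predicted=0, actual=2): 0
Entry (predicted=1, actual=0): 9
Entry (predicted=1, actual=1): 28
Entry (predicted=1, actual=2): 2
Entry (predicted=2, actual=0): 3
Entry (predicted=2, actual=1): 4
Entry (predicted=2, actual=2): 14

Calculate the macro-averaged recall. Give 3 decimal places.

0.753

Per-class recall (TP/(TP+FN)):
  0: TP=26, FN=9+3=12 → 26/38 = 0.6842
  1: TP=28, FN=8+4=12 → 28/40 = 0.7000
  2: TP=14, FN=0+2=2 → 14/16 = 0.8750
Macro-recall = mean = (0.6842 + 0.7000 + 0.8750) / 3 = 0.753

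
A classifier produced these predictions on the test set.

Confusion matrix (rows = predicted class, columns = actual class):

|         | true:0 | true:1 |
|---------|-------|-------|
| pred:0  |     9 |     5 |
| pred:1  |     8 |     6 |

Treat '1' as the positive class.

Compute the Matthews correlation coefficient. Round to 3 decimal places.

0.073

MCC = (TP·TN − FP·FN) / √((TP+FP)(TP+FN)(TN+FP)(TN+FN))
Numerator = 6·9 − 8·5 = 14
Denominator = √(14·11·17·14) = √36652 = 191.4471
MCC = 14 / 191.4471 = 0.073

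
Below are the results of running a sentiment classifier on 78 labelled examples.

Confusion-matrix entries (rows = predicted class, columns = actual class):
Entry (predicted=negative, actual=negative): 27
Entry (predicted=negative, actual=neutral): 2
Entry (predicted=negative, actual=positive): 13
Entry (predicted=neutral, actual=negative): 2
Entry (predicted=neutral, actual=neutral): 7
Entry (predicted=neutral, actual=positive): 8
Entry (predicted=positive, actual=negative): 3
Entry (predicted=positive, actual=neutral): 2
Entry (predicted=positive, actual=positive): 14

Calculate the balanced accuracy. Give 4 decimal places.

Balanced accuracy = mean of per-class recall.
  negative: recall = 27/32 = 0.84375
  neutral: recall = 7/11 = 0.63636
  positive: recall = 14/35 = 0.40000
Mean = (0.84375 + 0.63636 + 0.40000) / 3 = 0.6267

0.6267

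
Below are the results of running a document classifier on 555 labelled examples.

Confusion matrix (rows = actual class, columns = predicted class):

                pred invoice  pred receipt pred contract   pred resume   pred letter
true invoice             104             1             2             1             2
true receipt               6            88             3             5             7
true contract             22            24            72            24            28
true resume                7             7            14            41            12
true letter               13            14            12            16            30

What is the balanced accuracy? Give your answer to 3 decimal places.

0.607

Balanced accuracy = mean of per-class recall.
  invoice: recall = 104/110 = 0.9455
  receipt: recall = 88/109 = 0.8073
  contract: recall = 72/170 = 0.4235
  resume: recall = 41/81 = 0.5062
  letter: recall = 30/85 = 0.3529
Mean = (0.9455 + 0.8073 + 0.4235 + 0.5062 + 0.3529) / 5 = 0.607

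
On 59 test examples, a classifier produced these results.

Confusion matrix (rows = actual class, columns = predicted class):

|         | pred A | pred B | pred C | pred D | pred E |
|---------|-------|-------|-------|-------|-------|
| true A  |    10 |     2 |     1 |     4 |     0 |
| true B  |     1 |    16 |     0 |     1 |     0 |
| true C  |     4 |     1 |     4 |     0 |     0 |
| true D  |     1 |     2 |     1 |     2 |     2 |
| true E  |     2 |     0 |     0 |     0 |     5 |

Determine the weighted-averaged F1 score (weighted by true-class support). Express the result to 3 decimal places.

0.617

Per-class F1 score (2·TP/(2·TP+FP+FN)):
  A: TP=10, FP=1+4+1+2=8, FN=2+1+4+0=7 → 20/35 = 0.5714
  B: TP=16, FP=2+1+2+0=5, FN=1+0+1+0=2 → 32/39 = 0.8205
  C: TP=4, FP=1+0+1+0=2, FN=4+1+0+0=5 → 8/15 = 0.5333
  D: TP=2, FP=4+1+0+0=5, FN=1+2+1+2=6 → 4/15 = 0.2667
  E: TP=5, FP=0+0+0+2=2, FN=2+0+0+0=2 → 10/14 = 0.7143
Weighted-F1 score = Σ (supportᵢ/N)·F1 scoreᵢ with N=59: (17/59)·0.5714 + (18/59)·0.8205 + (9/59)·0.5333 + (8/59)·0.2667 + (7/59)·0.7143 = 0.617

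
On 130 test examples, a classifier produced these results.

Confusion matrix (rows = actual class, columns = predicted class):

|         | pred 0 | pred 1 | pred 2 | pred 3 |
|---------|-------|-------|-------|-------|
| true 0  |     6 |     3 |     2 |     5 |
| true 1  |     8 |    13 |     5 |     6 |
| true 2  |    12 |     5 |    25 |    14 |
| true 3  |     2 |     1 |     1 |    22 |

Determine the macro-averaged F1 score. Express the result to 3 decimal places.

Per-class F1 score (2·TP/(2·TP+FP+FN)):
  0: TP=6, FP=8+12+2=22, FN=3+2+5=10 → 12/44 = 0.2727
  1: TP=13, FP=3+5+1=9, FN=8+5+6=19 → 26/54 = 0.4815
  2: TP=25, FP=2+5+1=8, FN=12+5+14=31 → 50/89 = 0.5618
  3: TP=22, FP=5+6+14=25, FN=2+1+1=4 → 44/73 = 0.6027
Macro-F1 score = mean = (0.2727 + 0.4815 + 0.5618 + 0.6027) / 4 = 0.480

0.480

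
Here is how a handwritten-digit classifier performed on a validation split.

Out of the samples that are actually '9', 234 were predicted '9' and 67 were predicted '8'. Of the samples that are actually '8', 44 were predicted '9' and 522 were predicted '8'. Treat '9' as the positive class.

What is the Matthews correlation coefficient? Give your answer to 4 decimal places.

0.7137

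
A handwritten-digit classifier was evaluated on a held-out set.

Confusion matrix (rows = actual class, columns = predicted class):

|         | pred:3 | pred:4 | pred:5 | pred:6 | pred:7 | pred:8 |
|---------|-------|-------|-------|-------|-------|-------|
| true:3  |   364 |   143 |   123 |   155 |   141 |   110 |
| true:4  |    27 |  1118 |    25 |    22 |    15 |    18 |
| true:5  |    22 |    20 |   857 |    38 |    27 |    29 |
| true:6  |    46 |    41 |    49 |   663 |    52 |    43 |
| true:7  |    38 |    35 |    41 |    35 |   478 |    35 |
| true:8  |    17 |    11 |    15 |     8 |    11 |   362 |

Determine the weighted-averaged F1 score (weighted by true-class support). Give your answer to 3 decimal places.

Per-class F1 score (2·TP/(2·TP+FP+FN)):
  3: TP=364, FP=27+22+46+38+17=150, FN=143+123+155+141+110=672 → 728/1550 = 0.4697
  4: TP=1118, FP=143+20+41+35+11=250, FN=27+25+22+15+18=107 → 2236/2593 = 0.8623
  5: TP=857, FP=123+25+49+41+15=253, FN=22+20+38+27+29=136 → 1714/2103 = 0.8150
  6: TP=663, FP=155+22+38+35+8=258, FN=46+41+49+52+43=231 → 1326/1815 = 0.7306
  7: TP=478, FP=141+15+27+52+11=246, FN=38+35+41+35+35=184 → 956/1386 = 0.6898
  8: TP=362, FP=110+18+29+43+35=235, FN=17+11+15+8+11=62 → 724/1021 = 0.7091
Weighted-F1 score = Σ (supportᵢ/N)·F1 scoreᵢ with N=5234: (1036/5234)·0.4697 + (1225/5234)·0.8623 + (993/5234)·0.8150 + (894/5234)·0.7306 + (662/5234)·0.6898 + (424/5234)·0.7091 = 0.719

0.719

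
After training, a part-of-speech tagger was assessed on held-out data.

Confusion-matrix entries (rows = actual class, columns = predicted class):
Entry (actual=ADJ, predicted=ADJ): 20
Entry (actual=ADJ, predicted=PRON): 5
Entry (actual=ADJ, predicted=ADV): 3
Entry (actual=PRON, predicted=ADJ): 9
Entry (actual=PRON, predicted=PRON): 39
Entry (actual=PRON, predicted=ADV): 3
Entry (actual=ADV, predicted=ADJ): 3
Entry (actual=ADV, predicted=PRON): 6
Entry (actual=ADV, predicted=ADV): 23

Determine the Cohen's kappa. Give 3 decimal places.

Observed agreement pₒ = trace/N = 82/111 = 0.7387
Expected agreement pₑ = Σ (rowᵢ·colᵢ)/N² = (28·32 + 51·50 + 32·29)/111² = 0.3550
κ = (pₒ − pₑ)/(1 − pₑ) = (0.7387 − 0.3550)/(1 − 0.3550) = 0.595

0.595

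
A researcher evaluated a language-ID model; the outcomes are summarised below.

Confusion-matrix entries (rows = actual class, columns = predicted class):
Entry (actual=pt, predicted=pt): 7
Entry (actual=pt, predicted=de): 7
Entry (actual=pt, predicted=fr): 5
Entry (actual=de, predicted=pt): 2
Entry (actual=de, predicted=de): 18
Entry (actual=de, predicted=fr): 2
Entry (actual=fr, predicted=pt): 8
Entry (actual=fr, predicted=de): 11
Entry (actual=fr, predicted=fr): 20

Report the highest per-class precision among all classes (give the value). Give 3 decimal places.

Per-class precision (TP/(TP+FP)):
  pt: TP=7, FP=2+8=10 → 7/17 = 0.4118
  de: TP=18, FP=7+11=18 → 18/36 = 0.5000
  fr: TP=20, FP=5+2=7 → 20/27 = 0.7407
Highest is class 'fr' with precision = 0.741.

0.741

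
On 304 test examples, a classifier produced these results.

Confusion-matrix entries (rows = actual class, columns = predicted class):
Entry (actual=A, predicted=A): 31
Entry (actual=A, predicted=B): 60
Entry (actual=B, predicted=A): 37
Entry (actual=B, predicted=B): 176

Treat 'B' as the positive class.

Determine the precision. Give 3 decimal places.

Precision = TP/(TP+FP) = 176/(176+60) = 176/236 = 0.746

0.746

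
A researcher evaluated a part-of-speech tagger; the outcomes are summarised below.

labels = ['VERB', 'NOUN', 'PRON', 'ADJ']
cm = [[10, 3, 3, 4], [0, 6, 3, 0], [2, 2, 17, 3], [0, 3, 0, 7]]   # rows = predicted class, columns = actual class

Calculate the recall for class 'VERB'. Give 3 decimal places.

0.833

recall = TP/(TP+FN).
VERB: TP=10, FN=0+2+0=2 → 10/12 = 0.8333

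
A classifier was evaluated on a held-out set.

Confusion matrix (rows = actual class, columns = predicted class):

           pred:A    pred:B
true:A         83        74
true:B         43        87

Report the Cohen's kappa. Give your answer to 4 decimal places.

Observed agreement pₒ = trace/N = 170/287 = 0.59233
Expected agreement pₑ = Σ (rowᵢ·colᵢ)/N² = (157·126 + 130·161)/287² = 0.49426
κ = (pₒ − pₑ)/(1 − pₑ) = (0.59233 − 0.49426)/(1 − 0.49426) = 0.1939

0.1939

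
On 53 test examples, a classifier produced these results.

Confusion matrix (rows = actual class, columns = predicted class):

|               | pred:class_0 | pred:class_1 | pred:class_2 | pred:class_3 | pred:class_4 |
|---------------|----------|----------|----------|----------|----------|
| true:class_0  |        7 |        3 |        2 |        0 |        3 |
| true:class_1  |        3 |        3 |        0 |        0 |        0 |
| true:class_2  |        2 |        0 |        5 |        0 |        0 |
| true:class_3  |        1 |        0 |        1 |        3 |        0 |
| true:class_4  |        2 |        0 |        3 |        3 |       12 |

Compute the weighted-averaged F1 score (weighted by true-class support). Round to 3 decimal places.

0.572

Per-class F1 score (2·TP/(2·TP+FP+FN)):
  class_0: TP=7, FP=3+2+1+2=8, FN=3+2+0+3=8 → 14/30 = 0.4667
  class_1: TP=3, FP=3+0+0+0=3, FN=3+0+0+0=3 → 6/12 = 0.5000
  class_2: TP=5, FP=2+0+1+3=6, FN=2+0+0+0=2 → 10/18 = 0.5556
  class_3: TP=3, FP=0+0+0+3=3, FN=1+0+1+0=2 → 6/11 = 0.5455
  class_4: TP=12, FP=3+0+0+0=3, FN=2+0+3+3=8 → 24/35 = 0.6857
Weighted-F1 score = Σ (supportᵢ/N)·F1 scoreᵢ with N=53: (15/53)·0.4667 + (6/53)·0.5000 + (7/53)·0.5556 + (5/53)·0.5455 + (20/53)·0.6857 = 0.572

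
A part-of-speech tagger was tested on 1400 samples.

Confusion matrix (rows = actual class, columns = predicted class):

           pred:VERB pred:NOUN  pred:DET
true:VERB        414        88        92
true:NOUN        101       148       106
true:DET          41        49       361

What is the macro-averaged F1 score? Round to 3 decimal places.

Per-class F1 score (2·TP/(2·TP+FP+FN)):
  VERB: TP=414, FP=101+41=142, FN=88+92=180 → 828/1150 = 0.7200
  NOUN: TP=148, FP=88+49=137, FN=101+106=207 → 296/640 = 0.4625
  DET: TP=361, FP=92+106=198, FN=41+49=90 → 722/1010 = 0.7149
Macro-F1 score = mean = (0.7200 + 0.4625 + 0.7149) / 3 = 0.632

0.632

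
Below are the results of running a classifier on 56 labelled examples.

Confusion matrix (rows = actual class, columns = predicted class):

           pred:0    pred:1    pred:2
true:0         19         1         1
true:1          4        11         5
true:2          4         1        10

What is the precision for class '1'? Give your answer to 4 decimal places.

Take TP from the diagonal, FP from the rest of the '1' prediction marginal, FN from the rest of the '1' actual marginal.
precision = TP/(TP+FP).
1: TP=11, FP=1+1=2 → 11/13 = 0.84615

0.8462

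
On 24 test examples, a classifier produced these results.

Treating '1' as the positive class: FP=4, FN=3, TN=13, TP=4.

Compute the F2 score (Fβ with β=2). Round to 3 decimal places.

Fβ = (1+β²)·TP / ((1+β²)·TP + β²·FN + FP), with β²=4
= 5·4 / (5·4 + 4·3 + 4) = 0.556

0.556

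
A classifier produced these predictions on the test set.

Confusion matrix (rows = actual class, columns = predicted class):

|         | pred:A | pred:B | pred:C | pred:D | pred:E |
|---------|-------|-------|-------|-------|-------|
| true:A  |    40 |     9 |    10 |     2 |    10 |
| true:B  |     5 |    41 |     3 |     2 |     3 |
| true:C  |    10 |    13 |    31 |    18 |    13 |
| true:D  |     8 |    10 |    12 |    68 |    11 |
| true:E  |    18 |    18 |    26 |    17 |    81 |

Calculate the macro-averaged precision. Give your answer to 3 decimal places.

0.529

Per-class precision (TP/(TP+FP)):
  A: TP=40, FP=5+10+8+18=41 → 40/81 = 0.4938
  B: TP=41, FP=9+13+10+18=50 → 41/91 = 0.4505
  C: TP=31, FP=10+3+12+26=51 → 31/82 = 0.3780
  D: TP=68, FP=2+2+18+17=39 → 68/107 = 0.6355
  E: TP=81, FP=10+3+13+11=37 → 81/118 = 0.6864
Macro-precision = mean = (0.4938 + 0.4505 + 0.3780 + 0.6355 + 0.6864) / 5 = 0.529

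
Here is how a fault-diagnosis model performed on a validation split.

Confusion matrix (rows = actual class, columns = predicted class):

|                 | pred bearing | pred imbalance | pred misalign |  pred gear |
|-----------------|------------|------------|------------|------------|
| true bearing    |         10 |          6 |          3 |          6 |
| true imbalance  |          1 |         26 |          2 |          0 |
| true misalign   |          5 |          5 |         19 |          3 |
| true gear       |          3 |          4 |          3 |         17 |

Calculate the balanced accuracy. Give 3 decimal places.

0.630

Balanced accuracy = mean of per-class recall.
  bearing: recall = 10/25 = 0.4000
  imbalance: recall = 26/29 = 0.8966
  misalign: recall = 19/32 = 0.5938
  gear: recall = 17/27 = 0.6296
Mean = (0.4000 + 0.8966 + 0.5938 + 0.6296) / 4 = 0.630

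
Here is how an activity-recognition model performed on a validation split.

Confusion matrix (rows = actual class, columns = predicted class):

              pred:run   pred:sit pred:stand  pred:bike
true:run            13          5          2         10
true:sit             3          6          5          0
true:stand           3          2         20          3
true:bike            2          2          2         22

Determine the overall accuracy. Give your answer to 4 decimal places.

Accuracy = trace / total = (13+6+20+22=61) / 100 = 61/100 = 0.6100

0.6100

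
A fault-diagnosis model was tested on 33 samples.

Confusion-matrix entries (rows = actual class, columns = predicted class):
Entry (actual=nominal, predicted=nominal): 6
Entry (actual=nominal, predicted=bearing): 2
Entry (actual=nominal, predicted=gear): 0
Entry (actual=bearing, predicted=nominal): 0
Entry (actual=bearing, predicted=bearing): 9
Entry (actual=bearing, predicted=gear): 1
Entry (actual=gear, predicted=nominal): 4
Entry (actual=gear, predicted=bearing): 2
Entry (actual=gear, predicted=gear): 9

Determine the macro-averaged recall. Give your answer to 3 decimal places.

0.750

Per-class recall (TP/(TP+FN)):
  nominal: TP=6, FN=2+0=2 → 6/8 = 0.7500
  bearing: TP=9, FN=0+1=1 → 9/10 = 0.9000
  gear: TP=9, FN=4+2=6 → 9/15 = 0.6000
Macro-recall = mean = (0.7500 + 0.9000 + 0.6000) / 3 = 0.750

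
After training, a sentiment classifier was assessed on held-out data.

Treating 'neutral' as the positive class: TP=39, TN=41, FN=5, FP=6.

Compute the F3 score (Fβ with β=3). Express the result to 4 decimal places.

0.8844

Fβ = (1+β²)·TP / ((1+β²)·TP + β²·FN + FP), with β²=9
= 10·39 / (10·39 + 9·5 + 6) = 0.8844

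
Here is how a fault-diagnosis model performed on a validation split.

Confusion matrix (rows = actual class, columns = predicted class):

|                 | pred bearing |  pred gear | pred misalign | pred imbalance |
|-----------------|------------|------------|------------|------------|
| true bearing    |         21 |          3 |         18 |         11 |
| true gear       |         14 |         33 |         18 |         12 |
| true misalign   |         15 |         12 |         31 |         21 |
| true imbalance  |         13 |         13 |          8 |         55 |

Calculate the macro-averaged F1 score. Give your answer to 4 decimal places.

Per-class F1 score (2·TP/(2·TP+FP+FN)):
  bearing: TP=21, FP=14+15+13=42, FN=3+18+11=32 → 42/116 = 0.36207
  gear: TP=33, FP=3+12+13=28, FN=14+18+12=44 → 66/138 = 0.47826
  misalign: TP=31, FP=18+18+8=44, FN=15+12+21=48 → 62/154 = 0.40260
  imbalance: TP=55, FP=11+12+21=44, FN=13+13+8=34 → 110/188 = 0.58511
Macro-F1 score = mean = (0.36207 + 0.47826 + 0.40260 + 0.58511) / 4 = 0.4570

0.4570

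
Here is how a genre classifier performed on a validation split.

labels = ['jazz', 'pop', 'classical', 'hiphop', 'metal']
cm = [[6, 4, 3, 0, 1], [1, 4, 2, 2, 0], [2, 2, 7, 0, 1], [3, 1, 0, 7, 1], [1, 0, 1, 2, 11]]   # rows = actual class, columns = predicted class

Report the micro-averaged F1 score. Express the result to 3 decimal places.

0.565

Micro-averaging pools counts across classes: ΣTP=35, ΣFP=27, ΣFN=27.
Micro-F1 score = 2·TP/(2·TP+FP+FN) on pooled counts = 0.565 (equals overall accuracy in single-label multiclass).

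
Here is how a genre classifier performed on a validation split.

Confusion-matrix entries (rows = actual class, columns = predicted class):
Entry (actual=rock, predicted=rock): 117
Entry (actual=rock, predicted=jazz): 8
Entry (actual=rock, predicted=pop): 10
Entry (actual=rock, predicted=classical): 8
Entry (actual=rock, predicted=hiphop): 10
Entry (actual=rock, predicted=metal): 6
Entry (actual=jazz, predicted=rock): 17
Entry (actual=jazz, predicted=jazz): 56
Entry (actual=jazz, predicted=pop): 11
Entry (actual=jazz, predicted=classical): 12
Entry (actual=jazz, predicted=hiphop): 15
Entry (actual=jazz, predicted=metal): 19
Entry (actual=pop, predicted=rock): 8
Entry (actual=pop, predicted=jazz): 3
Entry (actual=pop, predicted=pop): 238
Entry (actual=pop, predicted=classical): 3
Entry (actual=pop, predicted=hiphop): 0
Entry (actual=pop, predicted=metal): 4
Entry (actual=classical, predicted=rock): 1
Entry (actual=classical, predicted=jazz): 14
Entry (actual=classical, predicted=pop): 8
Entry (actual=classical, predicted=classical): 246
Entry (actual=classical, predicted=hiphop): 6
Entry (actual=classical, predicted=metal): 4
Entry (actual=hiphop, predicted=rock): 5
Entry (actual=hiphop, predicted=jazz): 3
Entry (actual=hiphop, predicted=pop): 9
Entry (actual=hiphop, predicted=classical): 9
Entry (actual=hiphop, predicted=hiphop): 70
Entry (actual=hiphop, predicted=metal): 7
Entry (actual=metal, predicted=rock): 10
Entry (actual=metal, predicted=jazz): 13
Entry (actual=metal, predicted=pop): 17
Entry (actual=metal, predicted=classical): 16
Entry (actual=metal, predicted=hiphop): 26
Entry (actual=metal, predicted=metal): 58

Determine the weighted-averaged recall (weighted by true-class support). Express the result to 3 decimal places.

0.736

Per-class recall (TP/(TP+FN)):
  rock: TP=117, FN=8+10+8+10+6=42 → 117/159 = 0.7358
  jazz: TP=56, FN=17+11+12+15+19=74 → 56/130 = 0.4308
  pop: TP=238, FN=8+3+3+0+4=18 → 238/256 = 0.9297
  classical: TP=246, FN=1+14+8+6+4=33 → 246/279 = 0.8817
  hiphop: TP=70, FN=5+3+9+9+7=33 → 70/103 = 0.6796
  metal: TP=58, FN=10+13+17+16+26=82 → 58/140 = 0.4143
Weighted-recall = Σ (supportᵢ/N)·recallᵢ with N=1067: (159/1067)·0.7358 + (130/1067)·0.4308 + (256/1067)·0.9297 + (279/1067)·0.8817 + (103/1067)·0.6796 + (140/1067)·0.4143 = 0.736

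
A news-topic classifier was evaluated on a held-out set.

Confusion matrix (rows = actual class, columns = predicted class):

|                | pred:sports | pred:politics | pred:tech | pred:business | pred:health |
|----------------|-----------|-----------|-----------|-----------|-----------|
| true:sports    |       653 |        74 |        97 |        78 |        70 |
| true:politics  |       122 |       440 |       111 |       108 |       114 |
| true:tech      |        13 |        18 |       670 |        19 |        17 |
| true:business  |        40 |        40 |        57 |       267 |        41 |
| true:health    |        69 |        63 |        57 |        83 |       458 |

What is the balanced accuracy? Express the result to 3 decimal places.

0.660

Balanced accuracy = mean of per-class recall.
  sports: recall = 653/972 = 0.6718
  politics: recall = 440/895 = 0.4916
  tech: recall = 670/737 = 0.9091
  business: recall = 267/445 = 0.6000
  health: recall = 458/730 = 0.6274
Mean = (0.6718 + 0.4916 + 0.9091 + 0.6000 + 0.6274) / 5 = 0.660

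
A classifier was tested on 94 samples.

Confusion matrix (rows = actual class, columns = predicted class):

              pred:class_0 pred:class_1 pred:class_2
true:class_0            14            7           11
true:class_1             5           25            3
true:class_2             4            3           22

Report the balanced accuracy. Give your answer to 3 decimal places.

0.651

Balanced accuracy = mean of per-class recall.
  class_0: recall = 14/32 = 0.4375
  class_1: recall = 25/33 = 0.7576
  class_2: recall = 22/29 = 0.7586
Mean = (0.4375 + 0.7576 + 0.7586) / 3 = 0.651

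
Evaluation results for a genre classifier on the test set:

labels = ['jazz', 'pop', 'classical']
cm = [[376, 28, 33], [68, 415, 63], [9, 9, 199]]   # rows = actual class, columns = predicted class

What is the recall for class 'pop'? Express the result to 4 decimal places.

One-vs-rest for 'pop': TP = diagonal; FP = other classes predicted 'pop'; FN = 'pop' predicted as other.
recall = TP/(TP+FN).
pop: TP=415, FN=68+63=131 → 415/546 = 0.76007

0.7601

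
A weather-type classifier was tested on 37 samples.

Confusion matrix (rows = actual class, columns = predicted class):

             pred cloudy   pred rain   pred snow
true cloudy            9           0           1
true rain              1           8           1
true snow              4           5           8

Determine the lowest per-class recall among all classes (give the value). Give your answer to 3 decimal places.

Per-class recall (TP/(TP+FN)):
  cloudy: TP=9, FN=0+1=1 → 9/10 = 0.9000
  rain: TP=8, FN=1+1=2 → 8/10 = 0.8000
  snow: TP=8, FN=4+5=9 → 8/17 = 0.4706
Lowest is class 'snow' with recall = 0.471.

0.471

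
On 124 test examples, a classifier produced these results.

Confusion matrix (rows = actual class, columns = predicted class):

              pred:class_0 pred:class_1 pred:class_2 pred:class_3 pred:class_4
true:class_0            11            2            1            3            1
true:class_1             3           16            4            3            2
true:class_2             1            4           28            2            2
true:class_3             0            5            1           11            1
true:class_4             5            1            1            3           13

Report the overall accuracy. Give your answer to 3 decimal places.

Accuracy = trace / total = (11+16+28+11+13=79) / 124 = 79/124 = 0.637

0.637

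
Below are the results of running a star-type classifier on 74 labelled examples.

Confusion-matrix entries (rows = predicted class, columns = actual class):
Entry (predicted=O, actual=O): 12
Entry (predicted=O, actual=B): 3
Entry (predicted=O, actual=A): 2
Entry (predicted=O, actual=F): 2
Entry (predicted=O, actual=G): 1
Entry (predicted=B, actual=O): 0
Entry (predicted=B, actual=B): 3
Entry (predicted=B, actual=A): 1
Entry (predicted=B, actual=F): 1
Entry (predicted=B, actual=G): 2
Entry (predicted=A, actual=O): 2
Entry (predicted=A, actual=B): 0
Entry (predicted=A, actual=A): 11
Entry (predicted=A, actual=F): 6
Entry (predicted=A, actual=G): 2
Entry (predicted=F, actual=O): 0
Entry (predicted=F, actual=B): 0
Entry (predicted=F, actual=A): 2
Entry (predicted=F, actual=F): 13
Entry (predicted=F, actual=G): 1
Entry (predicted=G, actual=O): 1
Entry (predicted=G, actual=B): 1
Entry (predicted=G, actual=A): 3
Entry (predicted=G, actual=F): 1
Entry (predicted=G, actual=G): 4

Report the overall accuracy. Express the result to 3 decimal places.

Accuracy = trace / total = (12+3+11+13+4=43) / 74 = 43/74 = 0.581

0.581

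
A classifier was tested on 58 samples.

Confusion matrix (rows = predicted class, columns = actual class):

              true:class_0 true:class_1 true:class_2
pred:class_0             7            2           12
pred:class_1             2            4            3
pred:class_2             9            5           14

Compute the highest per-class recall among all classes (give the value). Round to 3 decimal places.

Per-class recall (TP/(TP+FN)):
  class_0: TP=7, FN=2+9=11 → 7/18 = 0.3889
  class_1: TP=4, FN=2+5=7 → 4/11 = 0.3636
  class_2: TP=14, FN=12+3=15 → 14/29 = 0.4828
Highest is class 'class_2' with recall = 0.483.

0.483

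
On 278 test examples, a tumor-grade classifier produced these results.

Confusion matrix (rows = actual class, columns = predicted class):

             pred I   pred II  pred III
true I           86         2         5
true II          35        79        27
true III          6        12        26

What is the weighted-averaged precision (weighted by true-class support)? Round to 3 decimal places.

0.728

Per-class precision (TP/(TP+FP)):
  I: TP=86, FP=35+6=41 → 86/127 = 0.6772
  II: TP=79, FP=2+12=14 → 79/93 = 0.8495
  III: TP=26, FP=5+27=32 → 26/58 = 0.4483
Weighted-precision = Σ (supportᵢ/N)·precisionᵢ with N=278: (93/278)·0.6772 + (141/278)·0.8495 + (44/278)·0.4483 = 0.728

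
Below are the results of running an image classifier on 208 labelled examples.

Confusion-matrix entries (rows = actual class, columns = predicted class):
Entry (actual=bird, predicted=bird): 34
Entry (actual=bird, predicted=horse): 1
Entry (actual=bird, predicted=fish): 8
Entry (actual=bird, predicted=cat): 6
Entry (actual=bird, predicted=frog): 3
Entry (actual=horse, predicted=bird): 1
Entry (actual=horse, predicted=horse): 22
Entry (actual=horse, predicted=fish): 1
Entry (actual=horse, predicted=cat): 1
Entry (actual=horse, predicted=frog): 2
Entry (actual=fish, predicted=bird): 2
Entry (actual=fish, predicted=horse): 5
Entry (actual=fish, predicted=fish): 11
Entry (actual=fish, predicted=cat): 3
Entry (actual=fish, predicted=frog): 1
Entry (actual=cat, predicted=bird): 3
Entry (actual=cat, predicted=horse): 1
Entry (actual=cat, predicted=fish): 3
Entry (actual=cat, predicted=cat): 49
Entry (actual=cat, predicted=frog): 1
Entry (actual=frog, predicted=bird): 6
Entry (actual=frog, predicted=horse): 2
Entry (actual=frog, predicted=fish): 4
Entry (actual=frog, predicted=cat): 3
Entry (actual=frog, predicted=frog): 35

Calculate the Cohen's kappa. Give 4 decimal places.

Observed agreement pₒ = trace/N = 151/208 = 0.72596
Expected agreement pₑ = Σ (rowᵢ·colᵢ)/N² = (52·46 + 27·31 + 22·27 + 57·62 + 50·42)/208² = 0.21859
κ = (pₒ − pₑ)/(1 − pₑ) = (0.72596 − 0.21859)/(1 − 0.21859) = 0.6493

0.6493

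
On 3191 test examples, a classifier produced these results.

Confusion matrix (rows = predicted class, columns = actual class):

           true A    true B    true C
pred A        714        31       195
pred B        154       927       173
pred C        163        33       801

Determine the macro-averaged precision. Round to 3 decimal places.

0.767

Per-class precision (TP/(TP+FP)):
  A: TP=714, FP=31+195=226 → 714/940 = 0.7596
  B: TP=927, FP=154+173=327 → 927/1254 = 0.7392
  C: TP=801, FP=163+33=196 → 801/997 = 0.8034
Macro-precision = mean = (0.7596 + 0.7392 + 0.8034) / 3 = 0.767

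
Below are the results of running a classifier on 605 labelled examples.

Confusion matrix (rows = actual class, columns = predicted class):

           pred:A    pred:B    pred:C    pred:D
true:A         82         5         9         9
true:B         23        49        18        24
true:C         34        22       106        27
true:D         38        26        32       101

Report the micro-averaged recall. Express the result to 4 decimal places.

Micro-averaging pools counts across classes: ΣTP=338, ΣFP=267, ΣFN=267.
Micro-recall = TP/(TP+FN) on pooled counts = 0.5587 (equals overall accuracy in single-label multiclass).

0.5587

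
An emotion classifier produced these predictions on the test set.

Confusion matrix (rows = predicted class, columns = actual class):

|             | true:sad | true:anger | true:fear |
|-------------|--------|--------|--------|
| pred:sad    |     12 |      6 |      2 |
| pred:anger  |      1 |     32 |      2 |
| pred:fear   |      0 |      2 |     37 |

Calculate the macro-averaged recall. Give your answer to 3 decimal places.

0.875

Per-class recall (TP/(TP+FN)):
  sad: TP=12, FN=1+0=1 → 12/13 = 0.9231
  anger: TP=32, FN=6+2=8 → 32/40 = 0.8000
  fear: TP=37, FN=2+2=4 → 37/41 = 0.9024
Macro-recall = mean = (0.9231 + 0.8000 + 0.9024) / 3 = 0.875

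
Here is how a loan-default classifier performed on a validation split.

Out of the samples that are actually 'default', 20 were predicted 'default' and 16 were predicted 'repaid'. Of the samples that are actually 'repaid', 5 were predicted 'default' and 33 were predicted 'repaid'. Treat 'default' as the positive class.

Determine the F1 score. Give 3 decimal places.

0.656

Precision = TP/(TP+FP) = 20/25 = 0.8000
Recall = TP/(TP+FN) = 20/36 = 0.5556
F1 = 2·TP/(2·TP+FP+FN) = 40/61 = 0.656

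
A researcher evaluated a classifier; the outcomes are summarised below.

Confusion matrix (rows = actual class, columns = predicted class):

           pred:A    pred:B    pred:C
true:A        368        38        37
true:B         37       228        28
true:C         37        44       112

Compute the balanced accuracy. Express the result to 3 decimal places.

0.730

Balanced accuracy = mean of per-class recall.
  A: recall = 368/443 = 0.8307
  B: recall = 228/293 = 0.7782
  C: recall = 112/193 = 0.5803
Mean = (0.8307 + 0.7782 + 0.5803) / 3 = 0.730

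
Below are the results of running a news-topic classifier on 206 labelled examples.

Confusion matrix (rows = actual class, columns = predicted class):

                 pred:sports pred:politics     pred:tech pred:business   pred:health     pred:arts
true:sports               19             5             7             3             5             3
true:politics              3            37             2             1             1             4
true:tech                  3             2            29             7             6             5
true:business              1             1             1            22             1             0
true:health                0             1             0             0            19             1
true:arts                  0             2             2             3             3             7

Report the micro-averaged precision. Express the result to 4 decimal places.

0.6456

Micro-averaging pools counts across classes: ΣTP=133, ΣFP=73, ΣFN=73.
Micro-precision = TP/(TP+FP) on pooled counts = 0.6456 (equals overall accuracy in single-label multiclass).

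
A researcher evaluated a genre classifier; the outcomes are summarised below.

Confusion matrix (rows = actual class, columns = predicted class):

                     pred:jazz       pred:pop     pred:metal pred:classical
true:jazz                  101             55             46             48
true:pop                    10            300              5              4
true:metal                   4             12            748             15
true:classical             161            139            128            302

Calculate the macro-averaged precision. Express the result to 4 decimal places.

0.6460

Per-class precision (TP/(TP+FP)):
  jazz: TP=101, FP=10+4+161=175 → 101/276 = 0.36594
  pop: TP=300, FP=55+12+139=206 → 300/506 = 0.59289
  metal: TP=748, FP=46+5+128=179 → 748/927 = 0.80690
  classical: TP=302, FP=48+4+15=67 → 302/369 = 0.81843
Macro-precision = mean = (0.36594 + 0.59289 + 0.80690 + 0.81843) / 4 = 0.6460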